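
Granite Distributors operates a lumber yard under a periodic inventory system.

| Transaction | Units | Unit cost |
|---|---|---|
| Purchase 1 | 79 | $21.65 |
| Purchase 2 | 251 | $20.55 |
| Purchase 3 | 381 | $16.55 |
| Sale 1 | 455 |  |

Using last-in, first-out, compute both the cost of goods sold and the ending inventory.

Sale 1 (455) [LIFO — newest first]: 381 @ $16.55 + 74 @ $20.55 = $7,826.25
Ending inventory: 79 @ $21.65 + 177 @ $20.55 = $5,347.70
Check: goods available $13,173.95 = COGS $7,826.25 + ending $5,347.70

COGS = $7,826.25; ending inventory = $5,347.70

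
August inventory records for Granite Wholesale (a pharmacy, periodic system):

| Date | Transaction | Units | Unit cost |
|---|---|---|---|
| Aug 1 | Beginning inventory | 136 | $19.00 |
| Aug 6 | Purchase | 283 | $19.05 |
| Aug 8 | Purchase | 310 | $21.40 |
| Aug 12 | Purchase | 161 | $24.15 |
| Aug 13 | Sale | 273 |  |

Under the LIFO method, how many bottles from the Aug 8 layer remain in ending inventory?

Aug 13, 273 sold [LIFO — newest first]: 161 @ $24.15 + 112 @ $21.40 = $6,284.95
Ending inventory: 136 @ $19.00 + 283 @ $19.05 + 198 @ $21.40 = $12,212.35

198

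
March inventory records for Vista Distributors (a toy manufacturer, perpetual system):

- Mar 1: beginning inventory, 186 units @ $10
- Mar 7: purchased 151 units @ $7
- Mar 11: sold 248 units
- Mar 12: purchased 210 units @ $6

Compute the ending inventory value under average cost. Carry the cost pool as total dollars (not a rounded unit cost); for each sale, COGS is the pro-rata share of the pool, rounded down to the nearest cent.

Ending inventory = $2,030.37

After Mar 1: 186 on hand, pool $1,860.00 (≈ $10.0000 each)
After Mar 7: 337 on hand, pool $2,917.00 (≈ $8.6558 each)
Mar 11, sell 248: 248/337 × $2,917.00 → $2,146.63
After Mar 12: 299 on hand, pool $2,030.37 (≈ $6.7905 each)
Ending inventory (cost pool remaining) = $2,030.37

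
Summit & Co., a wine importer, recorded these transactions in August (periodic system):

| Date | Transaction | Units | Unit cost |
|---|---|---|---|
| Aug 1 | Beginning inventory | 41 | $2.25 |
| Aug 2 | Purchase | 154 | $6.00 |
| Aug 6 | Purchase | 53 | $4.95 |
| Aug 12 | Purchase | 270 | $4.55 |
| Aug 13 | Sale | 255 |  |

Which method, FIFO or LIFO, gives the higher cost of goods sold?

FIFO

FIFO COGS: 41 @ $2.25 + 154 @ $6.00 + 53 @ $4.95 + 7 @ $4.55 = $1,310.45
LIFO COGS: 255 @ $4.55 = $1,160.25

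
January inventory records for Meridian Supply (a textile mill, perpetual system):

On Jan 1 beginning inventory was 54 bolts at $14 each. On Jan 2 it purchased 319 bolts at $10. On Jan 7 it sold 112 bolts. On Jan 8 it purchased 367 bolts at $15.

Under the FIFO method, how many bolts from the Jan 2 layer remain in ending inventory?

Jan 7, 112 sold [FIFO — oldest first]: 54 @ $14 + 58 @ $10 = $1,336
Ending inventory: 261 @ $10 + 367 @ $15 = $8,115

261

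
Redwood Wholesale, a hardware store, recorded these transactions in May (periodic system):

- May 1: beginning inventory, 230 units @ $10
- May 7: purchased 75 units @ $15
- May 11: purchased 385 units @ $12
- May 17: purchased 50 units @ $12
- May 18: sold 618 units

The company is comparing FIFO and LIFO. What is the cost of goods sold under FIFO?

FIFO COGS: 230 @ $10 + 75 @ $15 + 313 @ $12 = $7,181
LIFO COGS: 50 @ $12 + 385 @ $12 + 75 @ $15 + 108 @ $10 = $7,425

COGS = $7,181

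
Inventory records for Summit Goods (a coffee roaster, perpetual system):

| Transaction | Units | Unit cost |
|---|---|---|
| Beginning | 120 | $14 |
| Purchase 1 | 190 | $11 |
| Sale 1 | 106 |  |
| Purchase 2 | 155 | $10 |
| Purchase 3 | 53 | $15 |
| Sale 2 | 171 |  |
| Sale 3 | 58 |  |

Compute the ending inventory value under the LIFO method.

Sale 1 (106) [LIFO — newest first]: 106 @ $11 = $1,166
Sale 2 (171) [LIFO — newest first]: 53 @ $15 + 118 @ $10 = $1,975
Sale 3 (58) [LIFO — newest first]: 37 @ $10 + 21 @ $11 = $601
Total COGS = $1,166 + $1,975 + $601 = $3,742
Ending inventory: 120 @ $14 + 63 @ $11 = $2,373
Check: goods available $6,115 = COGS $3,742 + ending $2,373

Ending inventory = $2,373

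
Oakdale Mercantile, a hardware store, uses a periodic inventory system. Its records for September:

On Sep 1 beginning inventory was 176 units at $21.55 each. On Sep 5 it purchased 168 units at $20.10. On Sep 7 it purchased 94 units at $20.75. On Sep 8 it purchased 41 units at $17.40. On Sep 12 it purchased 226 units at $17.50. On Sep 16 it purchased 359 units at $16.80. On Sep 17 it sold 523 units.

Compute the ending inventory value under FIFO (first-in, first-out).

Sep 17, 523 sold [FIFO — oldest first]: 176 @ $21.55 + 168 @ $20.10 + 94 @ $20.75 + 41 @ $17.40 + 44 @ $17.50 = $10,603.50
Ending inventory: 182 @ $17.50 + 359 @ $16.80 = $9,216.20

Ending inventory = $9,216.20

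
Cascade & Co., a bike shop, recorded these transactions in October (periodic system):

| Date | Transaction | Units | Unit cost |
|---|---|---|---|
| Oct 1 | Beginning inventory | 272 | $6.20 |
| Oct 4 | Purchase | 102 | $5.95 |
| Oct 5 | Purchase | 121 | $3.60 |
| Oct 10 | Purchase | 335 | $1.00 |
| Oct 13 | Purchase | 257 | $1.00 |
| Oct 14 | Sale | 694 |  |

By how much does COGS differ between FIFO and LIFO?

$1,968.70

FIFO COGS: 272 @ $6.20 + 102 @ $5.95 + 121 @ $3.60 + 199 @ $1.00 = $2,927.90
LIFO COGS: 257 @ $1.00 + 335 @ $1.00 + 102 @ $3.60 = $959.20
Difference = |$2,927.90 − $959.20| = $1,968.70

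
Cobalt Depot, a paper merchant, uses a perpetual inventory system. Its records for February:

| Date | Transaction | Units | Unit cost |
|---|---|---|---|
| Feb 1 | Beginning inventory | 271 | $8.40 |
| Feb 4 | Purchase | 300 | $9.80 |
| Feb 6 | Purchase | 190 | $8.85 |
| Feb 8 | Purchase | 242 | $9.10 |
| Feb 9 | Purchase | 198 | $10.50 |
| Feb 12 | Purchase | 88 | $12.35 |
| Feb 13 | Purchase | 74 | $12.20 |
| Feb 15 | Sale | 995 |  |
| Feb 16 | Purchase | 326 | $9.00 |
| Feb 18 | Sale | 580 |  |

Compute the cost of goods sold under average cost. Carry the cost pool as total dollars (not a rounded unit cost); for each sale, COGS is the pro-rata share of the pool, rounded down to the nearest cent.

After Feb 1: 271 on hand, pool $2,276.40 (≈ $8.4000 each)
After Feb 4: 571 on hand, pool $5,216.40 (≈ $9.1356 each)
After Feb 6: 761 on hand, pool $6,897.90 (≈ $9.0643 each)
After Feb 8: 1003 on hand, pool $9,100.10 (≈ $9.0729 each)
After Feb 9: 1201 on hand, pool $11,179.10 (≈ $9.3082 each)
After Feb 12: 1289 on hand, pool $12,265.90 (≈ $9.5158 each)
After Feb 13: 1363 on hand, pool $13,168.70 (≈ $9.6616 each)
Feb 15, sell 995: 995/1363 × $13,168.70 → $9,613.24
After Feb 16: 694 on hand, pool $6,489.46 (≈ $9.3508 each)
Feb 18, sell 580: 580/694 × $6,489.46 → $5,423.46
Total COGS = $9,613.24 + $5,423.46 = $15,036.70
Ending inventory (cost pool remaining) = $1,066.00

COGS = $15,036.70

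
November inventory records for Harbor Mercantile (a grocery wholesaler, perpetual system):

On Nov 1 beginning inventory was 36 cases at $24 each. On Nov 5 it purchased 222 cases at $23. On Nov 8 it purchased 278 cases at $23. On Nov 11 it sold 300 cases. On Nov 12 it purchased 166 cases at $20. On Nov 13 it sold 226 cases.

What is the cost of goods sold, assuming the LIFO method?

COGS = $11,600

Nov 11, 300 sold [LIFO — newest first]: 278 @ $23 + 22 @ $23 = $6,900
Nov 13, 226 sold [LIFO — newest first]: 166 @ $20 + 60 @ $23 = $4,700
Total COGS = $6,900 + $4,700 = $11,600
Ending inventory: 36 @ $24 + 140 @ $23 = $4,084
Check: goods available $15,684 = COGS $11,600 + ending $4,084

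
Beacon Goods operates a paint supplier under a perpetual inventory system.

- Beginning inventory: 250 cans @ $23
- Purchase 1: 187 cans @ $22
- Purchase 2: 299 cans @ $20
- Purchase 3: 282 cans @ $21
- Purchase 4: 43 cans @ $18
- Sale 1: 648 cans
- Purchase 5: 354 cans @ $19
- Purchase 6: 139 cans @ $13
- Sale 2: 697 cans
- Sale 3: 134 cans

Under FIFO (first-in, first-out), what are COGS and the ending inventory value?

COGS = $30,098; ending inventory = $975

Sale 1 (648) [FIFO — oldest first]: 250 @ $23 + 187 @ $22 + 211 @ $20 = $14,084
Sale 2 (697) [FIFO — oldest first]: 88 @ $20 + 282 @ $21 + 43 @ $18 + 284 @ $19 = $13,852
Sale 3 (134) [FIFO — oldest first]: 70 @ $19 + 64 @ $13 = $2,162
Total COGS = $14,084 + $13,852 + $2,162 = $30,098
Ending inventory: 75 @ $13 = $975
Check: goods available $31,073 = COGS $30,098 + ending $975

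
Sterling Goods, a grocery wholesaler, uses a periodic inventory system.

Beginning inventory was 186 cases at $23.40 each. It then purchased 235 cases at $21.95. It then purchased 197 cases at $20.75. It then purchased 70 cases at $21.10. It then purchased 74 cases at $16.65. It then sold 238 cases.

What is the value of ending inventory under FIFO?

Sale 1 (238) [FIFO — oldest first]: 186 @ $23.40 + 52 @ $21.95 = $5,493.80
Ending inventory: 183 @ $21.95 + 197 @ $20.75 + 70 @ $21.10 + 74 @ $16.65 = $10,813.70

Ending inventory = $10,813.70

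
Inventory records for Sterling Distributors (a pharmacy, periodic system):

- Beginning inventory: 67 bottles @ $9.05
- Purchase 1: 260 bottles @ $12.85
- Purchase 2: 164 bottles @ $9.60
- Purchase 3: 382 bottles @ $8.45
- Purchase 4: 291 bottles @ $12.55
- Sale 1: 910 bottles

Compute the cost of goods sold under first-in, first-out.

COGS = $9,214.00

Sale 1 (910) [FIFO — oldest first]: 67 @ $9.05 + 260 @ $12.85 + 164 @ $9.60 + 382 @ $8.45 + 37 @ $12.55 = $9,214.00
Ending inventory: 254 @ $12.55 = $3,187.70
Check: goods available $12,401.70 = COGS $9,214.00 + ending $3,187.70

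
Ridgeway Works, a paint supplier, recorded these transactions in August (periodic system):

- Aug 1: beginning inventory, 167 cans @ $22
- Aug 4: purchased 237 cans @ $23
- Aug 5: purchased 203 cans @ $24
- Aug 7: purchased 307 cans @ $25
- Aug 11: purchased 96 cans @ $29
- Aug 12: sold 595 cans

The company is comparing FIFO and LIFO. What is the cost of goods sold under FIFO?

COGS = $13,709

FIFO COGS: 167 @ $22 + 237 @ $23 + 191 @ $24 = $13,709
LIFO COGS: 96 @ $29 + 307 @ $25 + 192 @ $24 = $15,067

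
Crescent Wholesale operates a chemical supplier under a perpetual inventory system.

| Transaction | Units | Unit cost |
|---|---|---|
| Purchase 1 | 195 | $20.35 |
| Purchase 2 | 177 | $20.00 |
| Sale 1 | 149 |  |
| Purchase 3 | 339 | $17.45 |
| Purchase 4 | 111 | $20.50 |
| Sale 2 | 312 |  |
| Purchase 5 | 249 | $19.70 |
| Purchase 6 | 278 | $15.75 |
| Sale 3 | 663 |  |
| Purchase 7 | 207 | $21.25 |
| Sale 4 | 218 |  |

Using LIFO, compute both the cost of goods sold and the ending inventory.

Sale 1 (149) [LIFO — newest first]: 149 @ $20.00 = $2,980.00
Sale 2 (312) [LIFO — newest first]: 111 @ $20.50 + 201 @ $17.45 = $5,782.95
Sale 3 (663) [LIFO — newest first]: 278 @ $15.75 + 249 @ $19.70 + 136 @ $17.45 = $11,657.00
Sale 4 (218) [LIFO — newest first]: 207 @ $21.25 + 2 @ $17.45 + 9 @ $20.00 = $4,613.65
Total COGS = $2,980.00 + $5,782.95 + $11,657.00 + $4,613.65 = $25,033.60
Ending inventory: 195 @ $20.35 + 19 @ $20.00 = $4,348.25

COGS = $25,033.60; ending inventory = $4,348.25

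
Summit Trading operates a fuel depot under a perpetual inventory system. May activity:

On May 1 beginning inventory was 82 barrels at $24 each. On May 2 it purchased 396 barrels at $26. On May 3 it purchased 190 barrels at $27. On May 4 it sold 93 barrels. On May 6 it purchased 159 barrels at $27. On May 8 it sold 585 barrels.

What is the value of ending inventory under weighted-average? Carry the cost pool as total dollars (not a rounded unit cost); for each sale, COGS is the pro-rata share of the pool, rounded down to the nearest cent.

Ending inventory = $3,910.83

After May 1: 82 on hand, pool $1,968.00 (≈ $24.0000 each)
After May 2: 478 on hand, pool $12,264.00 (≈ $25.6569 each)
After May 3: 668 on hand, pool $17,394.00 (≈ $26.0389 each)
May 4, sell 93: 93/668 × $17,394.00 → $2,421.61
After May 6: 734 on hand, pool $19,265.39 (≈ $26.2471 each)
May 8, sell 585: 585/734 × $19,265.39 → $15,354.56
Total COGS = $2,421.61 + $15,354.56 = $17,776.17
Ending inventory (cost pool remaining) = $3,910.83
Check: goods available $21,687.00 = COGS $17,776.17 + ending $3,910.83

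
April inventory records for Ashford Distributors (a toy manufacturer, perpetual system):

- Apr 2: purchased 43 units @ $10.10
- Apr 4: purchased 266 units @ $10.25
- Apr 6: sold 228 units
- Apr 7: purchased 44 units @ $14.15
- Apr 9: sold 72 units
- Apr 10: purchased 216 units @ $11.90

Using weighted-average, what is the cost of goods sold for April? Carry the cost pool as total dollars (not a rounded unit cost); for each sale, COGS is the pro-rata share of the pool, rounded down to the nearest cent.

COGS = $3,168.10

After Apr 2: 43 on hand, pool $434.30 (≈ $10.1000 each)
After Apr 4: 309 on hand, pool $3,160.80 (≈ $10.2291 each)
Apr 6, sell 228: 228/309 × $3,160.80 → $2,332.24
After Apr 7: 125 on hand, pool $1,451.16 (≈ $11.6093 each)
Apr 9, sell 72: 72/125 × $1,451.16 → $835.86
After Apr 10: 269 on hand, pool $3,185.70 (≈ $11.8428 each)
Total COGS = $2,332.24 + $835.86 = $3,168.10
Ending inventory (cost pool remaining) = $3,185.70
Check: goods available $6,353.80 = COGS $3,168.10 + ending $3,185.70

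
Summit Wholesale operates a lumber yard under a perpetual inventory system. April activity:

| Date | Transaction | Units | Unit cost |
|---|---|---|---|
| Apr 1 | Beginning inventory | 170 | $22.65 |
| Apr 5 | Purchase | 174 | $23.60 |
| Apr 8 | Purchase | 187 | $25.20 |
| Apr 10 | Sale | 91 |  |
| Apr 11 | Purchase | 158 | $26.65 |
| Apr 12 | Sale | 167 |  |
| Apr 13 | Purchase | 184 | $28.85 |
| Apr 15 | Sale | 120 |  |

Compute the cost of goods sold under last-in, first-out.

Apr 10, 91 sold [LIFO — newest first]: 91 @ $25.20 = $2,293.20
Apr 12, 167 sold [LIFO — newest first]: 158 @ $26.65 + 9 @ $25.20 = $4,437.50
Apr 15, 120 sold [LIFO — newest first]: 120 @ $28.85 = $3,462.00
Total COGS = $2,293.20 + $4,437.50 + $3,462.00 = $10,192.70
Ending inventory: 170 @ $22.65 + 174 @ $23.60 + 87 @ $25.20 + 64 @ $28.85 = $11,995.70
Check: goods available $22,188.40 = COGS $10,192.70 + ending $11,995.70

COGS = $10,192.70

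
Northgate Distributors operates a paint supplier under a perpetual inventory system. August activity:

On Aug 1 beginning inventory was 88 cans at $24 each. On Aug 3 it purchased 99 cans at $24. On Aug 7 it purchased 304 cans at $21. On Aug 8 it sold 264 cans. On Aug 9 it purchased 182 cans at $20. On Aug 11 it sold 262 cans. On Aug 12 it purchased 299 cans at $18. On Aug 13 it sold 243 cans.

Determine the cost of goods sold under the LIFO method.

COGS = $15,358

Aug 8, 264 sold [LIFO — newest first]: 264 @ $21 = $5,544
Aug 11, 262 sold [LIFO — newest first]: 182 @ $20 + 40 @ $21 + 40 @ $24 = $5,440
Aug 13, 243 sold [LIFO — newest first]: 243 @ $18 = $4,374
Total COGS = $5,544 + $5,440 + $4,374 = $15,358
Ending inventory: 88 @ $24 + 59 @ $24 + 56 @ $18 = $4,536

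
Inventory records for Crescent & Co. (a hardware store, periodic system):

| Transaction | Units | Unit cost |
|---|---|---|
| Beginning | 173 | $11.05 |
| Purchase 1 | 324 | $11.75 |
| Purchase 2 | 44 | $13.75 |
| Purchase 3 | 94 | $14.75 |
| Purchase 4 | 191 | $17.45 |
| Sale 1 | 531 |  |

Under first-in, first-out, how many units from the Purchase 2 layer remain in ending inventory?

10

Sale 1 (531) [FIFO — oldest first]: 173 @ $11.05 + 324 @ $11.75 + 34 @ $13.75 = $6,186.15
Ending inventory: 10 @ $13.75 + 94 @ $14.75 + 191 @ $17.45 = $4,856.95
Check: goods available $11,043.10 = COGS $6,186.15 + ending $4,856.95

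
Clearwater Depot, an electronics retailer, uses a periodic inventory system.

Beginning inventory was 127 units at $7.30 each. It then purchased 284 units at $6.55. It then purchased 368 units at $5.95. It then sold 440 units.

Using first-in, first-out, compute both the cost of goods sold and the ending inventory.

COGS = $2,959.85; ending inventory = $2,017.05

Sale 1 (440) [FIFO — oldest first]: 127 @ $7.30 + 284 @ $6.55 + 29 @ $5.95 = $2,959.85
Ending inventory: 339 @ $5.95 = $2,017.05
Check: goods available $4,976.90 = COGS $2,959.85 + ending $2,017.05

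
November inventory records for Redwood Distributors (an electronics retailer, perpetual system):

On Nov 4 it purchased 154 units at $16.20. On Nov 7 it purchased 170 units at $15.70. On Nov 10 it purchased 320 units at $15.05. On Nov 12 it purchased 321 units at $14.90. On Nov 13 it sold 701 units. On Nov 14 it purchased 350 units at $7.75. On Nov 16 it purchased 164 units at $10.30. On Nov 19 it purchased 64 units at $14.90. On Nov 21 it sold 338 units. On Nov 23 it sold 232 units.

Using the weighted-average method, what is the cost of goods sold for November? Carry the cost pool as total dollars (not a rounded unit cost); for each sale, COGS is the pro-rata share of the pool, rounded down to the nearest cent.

COGS = $17,083.35

After Nov 4: 154 on hand, pool $2,494.80 (≈ $16.2000 each)
After Nov 7: 324 on hand, pool $5,163.80 (≈ $15.9377 each)
After Nov 10: 644 on hand, pool $9,979.80 (≈ $15.4966 each)
After Nov 12: 965 on hand, pool $14,762.70 (≈ $15.2981 each)
Nov 13, sell 701: 701/965 × $14,762.70 → $10,723.99
After Nov 14: 614 on hand, pool $6,751.21 (≈ $10.9955 each)
After Nov 16: 778 on hand, pool $8,440.41 (≈ $10.8489 each)
After Nov 19: 842 on hand, pool $9,394.01 (≈ $11.1568 each)
Nov 21, sell 338: 338/842 × $9,394.01 → $3,770.99
Nov 23, sell 232: 232/504 × $5,623.02 → $2,588.37
Total COGS = $10,723.99 + $3,770.99 + $2,588.37 = $17,083.35
Ending inventory (cost pool remaining) = $3,034.65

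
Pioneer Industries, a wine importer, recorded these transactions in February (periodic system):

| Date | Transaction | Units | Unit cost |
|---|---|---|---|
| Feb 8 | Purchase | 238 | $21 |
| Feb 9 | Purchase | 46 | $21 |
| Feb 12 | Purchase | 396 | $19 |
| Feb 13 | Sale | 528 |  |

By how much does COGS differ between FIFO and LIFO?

$304

FIFO COGS: 238 @ $21 + 46 @ $21 + 244 @ $19 = $10,600
LIFO COGS: 396 @ $19 + 46 @ $21 + 86 @ $21 = $10,296
Difference = |$10,600 − $10,296| = $304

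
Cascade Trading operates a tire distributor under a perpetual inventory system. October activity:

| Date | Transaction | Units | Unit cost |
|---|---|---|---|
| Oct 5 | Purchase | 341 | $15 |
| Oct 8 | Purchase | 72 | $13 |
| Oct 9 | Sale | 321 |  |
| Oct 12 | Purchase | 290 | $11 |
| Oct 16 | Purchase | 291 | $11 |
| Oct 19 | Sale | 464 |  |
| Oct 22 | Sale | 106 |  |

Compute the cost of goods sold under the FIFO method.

Oct 9, 321 sold [FIFO — oldest first]: 321 @ $15 = $4,815
Oct 19, 464 sold [FIFO — oldest first]: 20 @ $15 + 72 @ $13 + 290 @ $11 + 82 @ $11 = $5,328
Oct 22, 106 sold [FIFO — oldest first]: 106 @ $11 = $1,166
Total COGS = $4,815 + $5,328 + $1,166 = $11,309
Ending inventory: 103 @ $11 = $1,133

COGS = $11,309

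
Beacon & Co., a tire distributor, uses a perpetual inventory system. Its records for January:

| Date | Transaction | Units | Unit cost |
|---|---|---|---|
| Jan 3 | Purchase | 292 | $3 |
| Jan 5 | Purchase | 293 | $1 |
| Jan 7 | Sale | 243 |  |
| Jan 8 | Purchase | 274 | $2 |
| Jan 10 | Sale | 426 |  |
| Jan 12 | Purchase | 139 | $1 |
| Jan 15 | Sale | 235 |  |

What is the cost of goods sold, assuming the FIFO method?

Jan 7, 243 sold [FIFO — oldest first]: 243 @ $3 = $729
Jan 10, 426 sold [FIFO — oldest first]: 49 @ $3 + 293 @ $1 + 84 @ $2 = $608
Jan 15, 235 sold [FIFO — oldest first]: 190 @ $2 + 45 @ $1 = $425
Total COGS = $729 + $608 + $425 = $1,762
Ending inventory: 94 @ $1 = $94
Check: goods available $1,856 = COGS $1,762 + ending $94

COGS = $1,762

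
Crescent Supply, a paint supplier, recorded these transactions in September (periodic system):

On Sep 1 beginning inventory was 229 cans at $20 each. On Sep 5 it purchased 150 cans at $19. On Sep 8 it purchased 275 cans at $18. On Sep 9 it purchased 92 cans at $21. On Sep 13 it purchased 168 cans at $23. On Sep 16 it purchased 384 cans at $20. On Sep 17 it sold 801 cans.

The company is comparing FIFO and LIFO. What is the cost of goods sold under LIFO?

COGS = $16,302

FIFO COGS: 229 @ $20 + 150 @ $19 + 275 @ $18 + 92 @ $21 + 55 @ $23 = $15,577
LIFO COGS: 384 @ $20 + 168 @ $23 + 92 @ $21 + 157 @ $18 = $16,302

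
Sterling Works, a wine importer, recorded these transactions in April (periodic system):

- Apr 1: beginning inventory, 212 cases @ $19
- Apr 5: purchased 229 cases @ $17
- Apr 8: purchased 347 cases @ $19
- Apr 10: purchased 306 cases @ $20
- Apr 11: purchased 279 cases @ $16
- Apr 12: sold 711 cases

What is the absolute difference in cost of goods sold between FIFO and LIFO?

FIFO COGS: 212 @ $19 + 229 @ $17 + 270 @ $19 = $13,051
LIFO COGS: 279 @ $16 + 306 @ $20 + 126 @ $19 = $12,978
Difference = |$13,051 − $12,978| = $73

$73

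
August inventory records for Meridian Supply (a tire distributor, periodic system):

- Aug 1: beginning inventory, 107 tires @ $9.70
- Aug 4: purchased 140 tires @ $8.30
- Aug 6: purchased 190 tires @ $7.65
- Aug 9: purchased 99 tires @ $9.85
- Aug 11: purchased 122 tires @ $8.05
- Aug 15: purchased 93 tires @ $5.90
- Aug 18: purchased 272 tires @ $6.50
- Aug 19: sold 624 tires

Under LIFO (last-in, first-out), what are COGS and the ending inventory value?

Aug 19, 624 sold [LIFO — newest first]: 272 @ $6.50 + 93 @ $5.90 + 122 @ $8.05 + 99 @ $9.85 + 38 @ $7.65 = $4,564.65
Ending inventory: 107 @ $9.70 + 140 @ $8.30 + 152 @ $7.65 = $3,362.70
Check: goods available $7,927.35 = COGS $4,564.65 + ending $3,362.70

COGS = $4,564.65; ending inventory = $3,362.70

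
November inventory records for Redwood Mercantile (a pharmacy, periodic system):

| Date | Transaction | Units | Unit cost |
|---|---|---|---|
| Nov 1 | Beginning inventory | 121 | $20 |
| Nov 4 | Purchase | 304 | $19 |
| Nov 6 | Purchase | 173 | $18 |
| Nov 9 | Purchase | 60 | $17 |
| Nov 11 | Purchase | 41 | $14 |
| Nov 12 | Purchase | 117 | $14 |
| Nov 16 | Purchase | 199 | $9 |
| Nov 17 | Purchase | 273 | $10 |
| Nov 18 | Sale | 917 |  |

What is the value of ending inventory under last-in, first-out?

Ending inventory = $7,170

Nov 18, 917 sold [LIFO — newest first]: 273 @ $10 + 199 @ $9 + 117 @ $14 + 41 @ $14 + 60 @ $17 + 173 @ $18 + 54 @ $19 = $11,893
Ending inventory: 121 @ $20 + 250 @ $19 = $7,170
Check: goods available $19,063 = COGS $11,893 + ending $7,170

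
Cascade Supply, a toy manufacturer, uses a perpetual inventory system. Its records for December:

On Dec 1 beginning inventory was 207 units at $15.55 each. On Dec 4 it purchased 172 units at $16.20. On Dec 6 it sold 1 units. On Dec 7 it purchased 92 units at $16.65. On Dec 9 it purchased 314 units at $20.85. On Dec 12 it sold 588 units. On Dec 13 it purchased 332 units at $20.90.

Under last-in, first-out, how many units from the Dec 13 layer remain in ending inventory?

Dec 6, 1 sold [LIFO — newest first]: 1 @ $16.20 = $16.20
Dec 12, 588 sold [LIFO — newest first]: 314 @ $20.85 + 92 @ $16.65 + 171 @ $16.20 + 11 @ $15.55 = $11,019.95
Total COGS = $16.20 + $11,019.95 = $11,036.15
Ending inventory: 196 @ $15.55 + 332 @ $20.90 = $9,986.60
Check: goods available $21,022.75 = COGS $11,036.15 + ending $9,986.60

332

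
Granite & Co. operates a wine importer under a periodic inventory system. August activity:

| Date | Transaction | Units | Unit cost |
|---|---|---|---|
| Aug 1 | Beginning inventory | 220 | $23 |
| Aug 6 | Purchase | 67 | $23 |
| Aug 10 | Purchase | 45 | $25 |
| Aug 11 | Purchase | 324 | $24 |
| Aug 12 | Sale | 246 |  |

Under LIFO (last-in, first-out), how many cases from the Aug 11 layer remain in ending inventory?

78

Aug 12, 246 sold [LIFO — newest first]: 246 @ $24 = $5,904
Ending inventory: 220 @ $23 + 67 @ $23 + 45 @ $25 + 78 @ $24 = $9,598
Check: goods available $15,502 = COGS $5,904 + ending $9,598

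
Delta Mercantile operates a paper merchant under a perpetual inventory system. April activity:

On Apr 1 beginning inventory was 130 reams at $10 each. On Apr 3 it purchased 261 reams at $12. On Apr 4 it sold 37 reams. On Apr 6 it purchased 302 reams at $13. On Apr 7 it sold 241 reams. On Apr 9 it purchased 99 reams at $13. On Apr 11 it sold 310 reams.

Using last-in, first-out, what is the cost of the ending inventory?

Apr 4, 37 sold [LIFO — newest first]: 37 @ $12 = $444
Apr 7, 241 sold [LIFO — newest first]: 241 @ $13 = $3,133
Apr 11, 310 sold [LIFO — newest first]: 99 @ $13 + 61 @ $13 + 150 @ $12 = $3,880
Total COGS = $444 + $3,133 + $3,880 = $7,457
Ending inventory: 130 @ $10 + 74 @ $12 = $2,188
Check: goods available $9,645 = COGS $7,457 + ending $2,188

Ending inventory = $2,188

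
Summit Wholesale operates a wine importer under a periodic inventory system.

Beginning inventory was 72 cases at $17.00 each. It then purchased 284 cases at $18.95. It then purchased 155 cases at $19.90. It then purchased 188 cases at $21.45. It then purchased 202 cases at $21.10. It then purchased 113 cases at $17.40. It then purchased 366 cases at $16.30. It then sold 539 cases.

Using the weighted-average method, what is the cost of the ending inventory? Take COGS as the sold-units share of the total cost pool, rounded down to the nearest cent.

Sale 1, sell 539: 539/1380 × $25,917.10 → $10,122.69
Ending inventory (cost pool remaining) = $15,794.41

Ending inventory = $15,794.41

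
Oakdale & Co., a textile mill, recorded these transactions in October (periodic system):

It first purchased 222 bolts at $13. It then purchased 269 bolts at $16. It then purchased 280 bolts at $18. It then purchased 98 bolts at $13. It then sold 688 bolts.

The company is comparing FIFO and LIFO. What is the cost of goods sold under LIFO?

COGS = $11,151

FIFO COGS: 222 @ $13 + 269 @ $16 + 197 @ $18 = $10,736
LIFO COGS: 98 @ $13 + 280 @ $18 + 269 @ $16 + 41 @ $13 = $11,151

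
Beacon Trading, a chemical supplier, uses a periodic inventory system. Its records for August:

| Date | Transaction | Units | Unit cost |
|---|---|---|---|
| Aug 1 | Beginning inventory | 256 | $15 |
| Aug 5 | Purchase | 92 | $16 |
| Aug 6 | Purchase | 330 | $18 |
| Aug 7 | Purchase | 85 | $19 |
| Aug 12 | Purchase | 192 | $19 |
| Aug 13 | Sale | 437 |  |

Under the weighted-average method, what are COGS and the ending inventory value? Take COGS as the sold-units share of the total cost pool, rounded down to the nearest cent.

COGS = $7,557.12; ending inventory = $8,957.88

Aug 13, sell 437: 437/955 × $16,515.00 → $7,557.12
Ending inventory (cost pool remaining) = $8,957.88
Check: goods available $16,515.00 = COGS $7,557.12 + ending $8,957.88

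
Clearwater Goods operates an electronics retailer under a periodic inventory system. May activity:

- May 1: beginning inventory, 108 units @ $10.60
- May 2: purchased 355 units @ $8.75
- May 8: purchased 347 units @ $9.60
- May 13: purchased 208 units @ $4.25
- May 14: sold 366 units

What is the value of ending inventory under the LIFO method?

Ending inventory = $6,065.45

May 14, 366 sold [LIFO — newest first]: 208 @ $4.25 + 158 @ $9.60 = $2,400.80
Ending inventory: 108 @ $10.60 + 355 @ $8.75 + 189 @ $9.60 = $6,065.45
Check: goods available $8,466.25 = COGS $2,400.80 + ending $6,065.45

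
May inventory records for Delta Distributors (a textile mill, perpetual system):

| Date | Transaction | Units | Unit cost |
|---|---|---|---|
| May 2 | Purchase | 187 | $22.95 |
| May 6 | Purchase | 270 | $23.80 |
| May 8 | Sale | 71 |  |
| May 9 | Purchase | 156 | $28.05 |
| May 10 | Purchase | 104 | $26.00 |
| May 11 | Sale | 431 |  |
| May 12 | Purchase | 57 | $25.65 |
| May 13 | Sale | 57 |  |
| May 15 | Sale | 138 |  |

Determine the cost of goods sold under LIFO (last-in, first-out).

COGS = $17,492.35

May 8, 71 sold [LIFO — newest first]: 71 @ $23.80 = $1,689.80
May 11, 431 sold [LIFO — newest first]: 104 @ $26.00 + 156 @ $28.05 + 171 @ $23.80 = $11,149.60
May 13, 57 sold [LIFO — newest first]: 57 @ $25.65 = $1,462.05
May 15, 138 sold [LIFO — newest first]: 28 @ $23.80 + 110 @ $22.95 = $3,190.90
Total COGS = $1,689.80 + $11,149.60 + $1,462.05 + $3,190.90 = $17,492.35
Ending inventory: 77 @ $22.95 = $1,767.15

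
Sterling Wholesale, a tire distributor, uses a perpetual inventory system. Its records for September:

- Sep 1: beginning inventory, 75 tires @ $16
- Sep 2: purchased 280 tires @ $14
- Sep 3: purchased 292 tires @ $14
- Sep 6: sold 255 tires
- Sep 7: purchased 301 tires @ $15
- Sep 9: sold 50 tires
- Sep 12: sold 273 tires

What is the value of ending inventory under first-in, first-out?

Ending inventory = $5,481

Sep 6, 255 sold [FIFO — oldest first]: 75 @ $16 + 180 @ $14 = $3,720
Sep 9, 50 sold [FIFO — oldest first]: 50 @ $14 = $700
Sep 12, 273 sold [FIFO — oldest first]: 50 @ $14 + 223 @ $14 = $3,822
Total COGS = $3,720 + $700 + $3,822 = $8,242
Ending inventory: 69 @ $14 + 301 @ $15 = $5,481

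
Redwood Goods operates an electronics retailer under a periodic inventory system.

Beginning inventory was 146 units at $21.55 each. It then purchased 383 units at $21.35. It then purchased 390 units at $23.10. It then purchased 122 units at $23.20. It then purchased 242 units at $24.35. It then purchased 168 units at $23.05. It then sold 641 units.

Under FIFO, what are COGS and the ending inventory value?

Sale 1 (641) [FIFO — oldest first]: 146 @ $21.55 + 383 @ $21.35 + 112 @ $23.10 = $13,910.55
Ending inventory: 278 @ $23.10 + 122 @ $23.20 + 242 @ $24.35 + 168 @ $23.05 = $19,017.30

COGS = $13,910.55; ending inventory = $19,017.30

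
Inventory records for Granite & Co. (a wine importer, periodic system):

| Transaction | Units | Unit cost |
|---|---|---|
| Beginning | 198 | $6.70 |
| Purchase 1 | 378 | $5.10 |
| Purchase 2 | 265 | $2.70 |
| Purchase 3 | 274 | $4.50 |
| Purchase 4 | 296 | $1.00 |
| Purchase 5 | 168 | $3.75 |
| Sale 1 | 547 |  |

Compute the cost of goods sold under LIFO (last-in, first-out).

COGS = $1,299.50

Sale 1 (547) [LIFO — newest first]: 168 @ $3.75 + 296 @ $1.00 + 83 @ $4.50 = $1,299.50
Ending inventory: 198 @ $6.70 + 378 @ $5.10 + 265 @ $2.70 + 191 @ $4.50 = $4,829.40
Check: goods available $6,128.90 = COGS $1,299.50 + ending $4,829.40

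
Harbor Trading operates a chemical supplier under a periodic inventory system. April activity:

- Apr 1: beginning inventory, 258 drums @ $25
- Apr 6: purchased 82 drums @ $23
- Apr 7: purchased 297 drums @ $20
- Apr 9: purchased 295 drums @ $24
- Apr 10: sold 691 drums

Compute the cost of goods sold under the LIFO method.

Apr 10, 691 sold [LIFO — newest first]: 295 @ $24 + 297 @ $20 + 82 @ $23 + 17 @ $25 = $15,331
Ending inventory: 241 @ $25 = $6,025

COGS = $15,331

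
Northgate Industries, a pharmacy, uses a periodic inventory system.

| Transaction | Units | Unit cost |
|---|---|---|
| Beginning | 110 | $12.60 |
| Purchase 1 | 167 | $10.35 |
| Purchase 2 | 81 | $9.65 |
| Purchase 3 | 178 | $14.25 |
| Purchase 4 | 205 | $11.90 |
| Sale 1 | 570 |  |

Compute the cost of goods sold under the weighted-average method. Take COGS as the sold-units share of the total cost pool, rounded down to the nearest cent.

Sale 1, sell 570: 570/741 × $8,872.10 → $6,824.69
Ending inventory (cost pool remaining) = $2,047.41
Check: goods available $8,872.10 = COGS $6,824.69 + ending $2,047.41

COGS = $6,824.69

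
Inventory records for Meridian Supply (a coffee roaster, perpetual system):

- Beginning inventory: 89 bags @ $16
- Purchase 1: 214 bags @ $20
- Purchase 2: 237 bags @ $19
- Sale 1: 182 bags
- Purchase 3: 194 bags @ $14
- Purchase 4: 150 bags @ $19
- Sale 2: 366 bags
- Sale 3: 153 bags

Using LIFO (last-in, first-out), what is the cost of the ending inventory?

Ending inventory = $3,304

Sale 1 (182) [LIFO — newest first]: 182 @ $19 = $3,458
Sale 2 (366) [LIFO — newest first]: 150 @ $19 + 194 @ $14 + 22 @ $19 = $5,984
Sale 3 (153) [LIFO — newest first]: 33 @ $19 + 120 @ $20 = $3,027
Total COGS = $3,458 + $5,984 + $3,027 = $12,469
Ending inventory: 89 @ $16 + 94 @ $20 = $3,304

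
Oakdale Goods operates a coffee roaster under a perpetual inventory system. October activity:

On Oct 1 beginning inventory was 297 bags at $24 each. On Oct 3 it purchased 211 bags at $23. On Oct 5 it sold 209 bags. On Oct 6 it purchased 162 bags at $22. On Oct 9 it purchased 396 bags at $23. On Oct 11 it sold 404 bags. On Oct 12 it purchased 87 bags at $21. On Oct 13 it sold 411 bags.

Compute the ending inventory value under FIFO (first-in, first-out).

Oct 5, 209 sold [FIFO — oldest first]: 209 @ $24 = $5,016
Oct 11, 404 sold [FIFO — oldest first]: 88 @ $24 + 211 @ $23 + 105 @ $22 = $9,275
Oct 13, 411 sold [FIFO — oldest first]: 57 @ $22 + 354 @ $23 = $9,396
Total COGS = $5,016 + $9,275 + $9,396 = $23,687
Ending inventory: 42 @ $23 + 87 @ $21 = $2,793

Ending inventory = $2,793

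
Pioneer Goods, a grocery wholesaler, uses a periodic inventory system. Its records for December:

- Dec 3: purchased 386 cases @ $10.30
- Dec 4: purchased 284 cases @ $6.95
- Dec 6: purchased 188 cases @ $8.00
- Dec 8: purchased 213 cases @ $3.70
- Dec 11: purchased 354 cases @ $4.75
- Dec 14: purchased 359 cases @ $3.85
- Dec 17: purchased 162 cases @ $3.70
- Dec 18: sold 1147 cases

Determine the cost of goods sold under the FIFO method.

COGS = $8,602.70

Dec 18, 1147 sold [FIFO — oldest first]: 386 @ $10.30 + 284 @ $6.95 + 188 @ $8.00 + 213 @ $3.70 + 76 @ $4.75 = $8,602.70
Ending inventory: 278 @ $4.75 + 359 @ $3.85 + 162 @ $3.70 = $3,302.05
Check: goods available $11,904.75 = COGS $8,602.70 + ending $3,302.05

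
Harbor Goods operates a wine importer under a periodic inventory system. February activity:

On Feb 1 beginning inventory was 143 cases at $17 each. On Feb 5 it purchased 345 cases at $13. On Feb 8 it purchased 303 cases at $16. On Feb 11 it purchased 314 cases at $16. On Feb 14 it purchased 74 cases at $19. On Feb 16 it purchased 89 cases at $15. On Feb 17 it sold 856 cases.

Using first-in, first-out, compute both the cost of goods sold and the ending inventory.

Feb 17, 856 sold [FIFO — oldest first]: 143 @ $17 + 345 @ $13 + 303 @ $16 + 65 @ $16 = $12,804
Ending inventory: 249 @ $16 + 74 @ $19 + 89 @ $15 = $6,725
Check: goods available $19,529 = COGS $12,804 + ending $6,725

COGS = $12,804; ending inventory = $6,725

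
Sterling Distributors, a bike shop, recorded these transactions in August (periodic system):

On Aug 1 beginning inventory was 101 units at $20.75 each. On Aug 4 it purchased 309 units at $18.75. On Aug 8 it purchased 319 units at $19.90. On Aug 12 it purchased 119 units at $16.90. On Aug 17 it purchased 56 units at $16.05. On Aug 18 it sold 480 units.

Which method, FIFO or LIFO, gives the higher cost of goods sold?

FIFO

FIFO COGS: 101 @ $20.75 + 309 @ $18.75 + 70 @ $19.90 = $9,282.50
LIFO COGS: 56 @ $16.05 + 119 @ $16.90 + 305 @ $19.90 = $8,979.40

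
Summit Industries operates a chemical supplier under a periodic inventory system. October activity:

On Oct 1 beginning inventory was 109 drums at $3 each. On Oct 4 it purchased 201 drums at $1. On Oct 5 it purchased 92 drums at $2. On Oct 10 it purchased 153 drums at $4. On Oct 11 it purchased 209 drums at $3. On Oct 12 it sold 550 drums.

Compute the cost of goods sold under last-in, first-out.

COGS = $1,519

Oct 12, 550 sold [LIFO — newest first]: 209 @ $3 + 153 @ $4 + 92 @ $2 + 96 @ $1 = $1,519
Ending inventory: 109 @ $3 + 105 @ $1 = $432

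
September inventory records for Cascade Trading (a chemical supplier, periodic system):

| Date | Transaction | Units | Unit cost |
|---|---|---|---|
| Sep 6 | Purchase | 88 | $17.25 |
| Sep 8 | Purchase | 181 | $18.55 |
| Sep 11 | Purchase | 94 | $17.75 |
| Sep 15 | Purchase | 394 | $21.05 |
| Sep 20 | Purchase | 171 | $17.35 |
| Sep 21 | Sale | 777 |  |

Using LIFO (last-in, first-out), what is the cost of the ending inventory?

Ending inventory = $2,686.65

Sep 21, 777 sold [LIFO — newest first]: 171 @ $17.35 + 394 @ $21.05 + 94 @ $17.75 + 118 @ $18.55 = $15,117.95
Ending inventory: 88 @ $17.25 + 63 @ $18.55 = $2,686.65
Check: goods available $17,804.60 = COGS $15,117.95 + ending $2,686.65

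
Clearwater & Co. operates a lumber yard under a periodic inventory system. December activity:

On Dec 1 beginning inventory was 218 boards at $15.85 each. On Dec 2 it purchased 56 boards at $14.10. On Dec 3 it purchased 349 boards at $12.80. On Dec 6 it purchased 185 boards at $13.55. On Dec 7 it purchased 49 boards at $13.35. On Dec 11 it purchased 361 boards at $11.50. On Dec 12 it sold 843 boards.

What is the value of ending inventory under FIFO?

Ending inventory = $4,338.40

Dec 12, 843 sold [FIFO — oldest first]: 218 @ $15.85 + 56 @ $14.10 + 349 @ $12.80 + 185 @ $13.55 + 35 @ $13.35 = $11,686.10
Ending inventory: 14 @ $13.35 + 361 @ $11.50 = $4,338.40
Check: goods available $16,024.50 = COGS $11,686.10 + ending $4,338.40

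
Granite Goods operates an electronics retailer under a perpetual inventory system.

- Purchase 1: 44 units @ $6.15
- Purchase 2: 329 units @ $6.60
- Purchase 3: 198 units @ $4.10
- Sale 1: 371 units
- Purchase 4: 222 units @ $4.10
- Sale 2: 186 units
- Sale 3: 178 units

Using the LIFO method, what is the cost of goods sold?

COGS = $3,801.00

Sale 1 (371) [LIFO — newest first]: 198 @ $4.10 + 173 @ $6.60 = $1,953.60
Sale 2 (186) [LIFO — newest first]: 186 @ $4.10 = $762.60
Sale 3 (178) [LIFO — newest first]: 36 @ $4.10 + 142 @ $6.60 = $1,084.80
Total COGS = $1,953.60 + $762.60 + $1,084.80 = $3,801.00
Ending inventory: 44 @ $6.15 + 14 @ $6.60 = $363.00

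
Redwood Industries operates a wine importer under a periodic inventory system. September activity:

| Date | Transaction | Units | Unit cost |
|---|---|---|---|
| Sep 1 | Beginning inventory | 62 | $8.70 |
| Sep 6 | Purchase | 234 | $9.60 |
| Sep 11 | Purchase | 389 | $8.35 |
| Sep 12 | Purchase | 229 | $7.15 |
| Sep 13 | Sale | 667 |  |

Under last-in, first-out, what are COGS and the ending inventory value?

Sep 13, 667 sold [LIFO — newest first]: 229 @ $7.15 + 389 @ $8.35 + 49 @ $9.60 = $5,355.90
Ending inventory: 62 @ $8.70 + 185 @ $9.60 = $2,315.40
Check: goods available $7,671.30 = COGS $5,355.90 + ending $2,315.40

COGS = $5,355.90; ending inventory = $2,315.40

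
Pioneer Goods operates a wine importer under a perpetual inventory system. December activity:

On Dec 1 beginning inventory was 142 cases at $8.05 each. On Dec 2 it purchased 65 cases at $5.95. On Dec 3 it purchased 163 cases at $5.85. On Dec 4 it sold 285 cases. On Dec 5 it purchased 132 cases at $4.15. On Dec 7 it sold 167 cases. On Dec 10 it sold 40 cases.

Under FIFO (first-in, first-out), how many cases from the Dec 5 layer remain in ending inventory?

10

Dec 4, 285 sold [FIFO — oldest first]: 142 @ $8.05 + 65 @ $5.95 + 78 @ $5.85 = $1,986.15
Dec 7, 167 sold [FIFO — oldest first]: 85 @ $5.85 + 82 @ $4.15 = $837.55
Dec 10, 40 sold [FIFO — oldest first]: 40 @ $4.15 = $166.00
Total COGS = $1,986.15 + $837.55 + $166.00 = $2,989.70
Ending inventory: 10 @ $4.15 = $41.50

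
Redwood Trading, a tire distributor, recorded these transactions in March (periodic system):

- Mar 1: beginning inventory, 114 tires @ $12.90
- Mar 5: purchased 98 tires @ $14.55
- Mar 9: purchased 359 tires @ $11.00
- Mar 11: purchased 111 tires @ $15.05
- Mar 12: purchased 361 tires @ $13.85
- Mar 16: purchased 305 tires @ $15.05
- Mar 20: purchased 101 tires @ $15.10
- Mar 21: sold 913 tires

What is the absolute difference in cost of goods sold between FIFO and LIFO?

$1,455.35

FIFO COGS: 114 @ $12.90 + 98 @ $14.55 + 359 @ $11.00 + 111 @ $15.05 + 231 @ $13.85 = $11,715.40
LIFO COGS: 101 @ $15.10 + 305 @ $15.05 + 361 @ $13.85 + 111 @ $15.05 + 35 @ $11.00 = $13,170.75
Difference = |$11,715.40 − $13,170.75| = $1,455.35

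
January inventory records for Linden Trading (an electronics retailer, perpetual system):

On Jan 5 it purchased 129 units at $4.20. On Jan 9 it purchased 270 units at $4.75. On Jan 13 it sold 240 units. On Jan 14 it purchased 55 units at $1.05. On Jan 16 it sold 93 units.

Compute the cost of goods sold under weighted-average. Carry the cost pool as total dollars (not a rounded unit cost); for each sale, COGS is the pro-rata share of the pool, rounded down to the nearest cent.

COGS = $1,438.34

After Jan 5: 129 on hand, pool $541.80 (≈ $4.2000 each)
After Jan 9: 399 on hand, pool $1,824.30 (≈ $4.5722 each)
Jan 13, sell 240: 240/399 × $1,824.30 → $1,097.32
After Jan 14: 214 on hand, pool $784.73 (≈ $3.6670 each)
Jan 16, sell 93: 93/214 × $784.73 → $341.02
Total COGS = $1,097.32 + $341.02 = $1,438.34
Ending inventory (cost pool remaining) = $443.71
Check: goods available $1,882.05 = COGS $1,438.34 + ending $443.71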